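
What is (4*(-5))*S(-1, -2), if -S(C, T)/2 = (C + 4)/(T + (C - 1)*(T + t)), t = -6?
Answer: 60/7 ≈ 8.5714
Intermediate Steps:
S(C, T) = -2*(4 + C)/(T + (-1 + C)*(-6 + T)) (S(C, T) = -2*(C + 4)/(T + (C - 1)*(T - 6)) = -2*(4 + C)/(T + (-1 + C)*(-6 + T)))
(4*(-5))*S(-1, -2) = (4*(-5))*(2*(-4 - 1*(-1))/(6 - 6*(-1) - 1*(-2))) = -40*(-4 + 1)/(6 + 6 + 2) = -40*(-3)/14 = -20*(-3/7) = 60/7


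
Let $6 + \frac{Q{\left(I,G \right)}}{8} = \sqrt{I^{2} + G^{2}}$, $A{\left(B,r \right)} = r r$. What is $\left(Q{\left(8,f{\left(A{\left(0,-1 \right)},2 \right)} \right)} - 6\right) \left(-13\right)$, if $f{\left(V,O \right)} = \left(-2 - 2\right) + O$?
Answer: $702 - 208 \sqrt{17} \approx -155.61$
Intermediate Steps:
$A{\left(B,r \right)} = r^{2}$
$f{\left(V,O \right)} = -4 + O$
$Q{\left(I,G \right)} = -48 + 8 \sqrt{G^{2} + I^{2}}$ ($Q{\left(I,G \right)} = -48 + 8 \sqrt{I^{2} + G^{2}} = -48 + 8 \sqrt{G^{2} + I^{2}}$)
$\left(Q{\left(8,f{\left(A{\left(0,-1 \right)},2 \right)} \right)} - 6\right) \left(-13\right) = \left(\left(-48 + 8 \sqrt{\left(-4 + 2\right)^{2} + 8^{2}}\right) - 6\right) \left(-13\right) = \left(\left(-48 + 8 \sqrt{\left(-2\right)^{2} + 64}\right) - 6\right) \left(-13\right) = \left(\left(-48 + 8 \sqrt{4 + 64}\right) - 6\right) \left(-13\right) = \left(\left(-48 + 8 \sqrt{68}\right) - 6\right) \left(-13\right) = \left(\left(-48 + 8 \cdot 2 \sqrt{17}\right) - 6\right) \left(-13\right) = \left(\left(-48 + 16 \sqrt{17}\right) - 6\right) \left(-13\right) = \left(-54 + 16 \sqrt{17}\right) \left(-13\right) = 702 - 208 \sqrt{17}$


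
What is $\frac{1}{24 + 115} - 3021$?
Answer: $- \frac{419918}{139} \approx -3021.0$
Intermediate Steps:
$\frac{1}{24 + 115} - 3021 = \frac{1}{139} - 3021 = - \frac{419918}{139}$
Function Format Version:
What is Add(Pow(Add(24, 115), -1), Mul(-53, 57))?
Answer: Rational(-419918, 139) ≈ -3021.0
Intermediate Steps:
Add(Pow(Add(24, 115), -1), Mul(-53, 57)) = Add(Pow(139, -1), -3021) = Add(Rational(1, 139), -3021) = Rational(-419918, 139)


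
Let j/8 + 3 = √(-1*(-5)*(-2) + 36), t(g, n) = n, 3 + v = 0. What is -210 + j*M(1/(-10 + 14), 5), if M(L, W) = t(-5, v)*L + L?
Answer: -198 - 4*√26 ≈ -218.40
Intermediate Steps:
v = -3 (v = -3 + 0 = -3)
M(L, W) = -2*L (M(L, W) = -3*L + L = -2*L)
j = -24 + 8*√26 (j = -24 + 8*√(-1*(-5)*(-2) + 36) = -24 + 8*√(5*(-2) + 36) = -24 + 8*√(-10 + 36) = -24 + 8*√26 ≈ 16.792)
-210 + j*M(1/(-10 + 14), 5) = -210 + (-24 + 8*√26)*(-2/(-10 + 14)) = -210 + (-24 + 8*√26)*(-2/4) = -210 + (-24 + 8*√26)*(-2*¼) = -210 + (-24 + 8*√26)*(-½) = -210 + (12 - 4*√26) = -198 - 4*√26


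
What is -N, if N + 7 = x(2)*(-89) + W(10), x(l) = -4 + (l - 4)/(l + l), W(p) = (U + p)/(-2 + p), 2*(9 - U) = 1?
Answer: -6333/16 ≈ -395.81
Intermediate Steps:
U = 17/2 (U = 9 - 1/2*1 = 9 - 1/2 = 17/2 ≈ 8.5000)
W(p) = (17/2 + p)/(-2 + p)
x(l) = -4 + (-4 + l)/(2*l) (x(l) = -4 + (-4 + l)/((2*l)) = -4 + (-4 + l)*(1/(2*l)) = -4 + (-4 + l)/(2*l))
N = 6333/16 (N = -7 + ((-7/2 - 2/2)*(-89) + (17/2 + 10)/(-2 + 10)) = -7 + ((-7/2 - 2*1/2)*(-89) + (37/2)/8) = -7 + ((-7/2 - 1)*(-89) + (1/8)*(37/2)) = -7 + (-9/2*(-89) + 37/16) = -7 + (801/2 + 37/16) = -7 + 6445/16 = 6333/16 ≈ 395.81)
-N = -1*6333/16 = -6333/16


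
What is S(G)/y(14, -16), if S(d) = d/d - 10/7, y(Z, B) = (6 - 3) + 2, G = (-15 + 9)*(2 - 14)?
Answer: -3/35 ≈ -0.085714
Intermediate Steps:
G = 72 (G = -6*(-12) = 72)
y(Z, B) = 5 (y(Z, B) = 3 + 2 = 5)
S(d) = -3/7 (S(d) = 1 - 10*⅐ = 1 - 10/7 = -3/7)
S(G)/y(14, -16) = -3/7/5 = -3/7*⅕ = -3/35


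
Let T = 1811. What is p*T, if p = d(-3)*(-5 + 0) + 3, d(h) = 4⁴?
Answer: -2312647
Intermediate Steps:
d(h) = 256
p = -1277 (p = 256*(-5 + 0) + 3 = 256*(-5) + 3 = -1280 + 3 = -1277)
p*T = -1277*1811 = -2312647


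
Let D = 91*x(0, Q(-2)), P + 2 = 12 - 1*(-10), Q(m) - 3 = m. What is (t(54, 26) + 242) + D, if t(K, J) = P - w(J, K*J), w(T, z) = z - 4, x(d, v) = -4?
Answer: -1502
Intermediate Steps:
Q(m) = 3 + m
w(T, z) = -4 + z
P = 20 (P = -2 + (12 - 1*(-10)) = -2 + (12 + 10) = -2 + 22 = 20)
D = -364 (D = 91*(-4) = -364)
t(K, J) = 24 - J*K (t(K, J) = 20 - (-4 + K*J) = 20 - (-4 + J*K) = 20 + (4 - J*K) = 24 - J*K)
(t(54, 26) + 242) + D = ((24 - 1*26*54) + 242) - 364 = ((24 - 1404) + 242) - 364 = (-1380 + 242) - 364 = -1138 - 364 = -1502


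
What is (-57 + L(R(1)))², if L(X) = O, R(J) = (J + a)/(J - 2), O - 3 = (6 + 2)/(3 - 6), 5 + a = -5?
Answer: 28900/9 ≈ 3211.1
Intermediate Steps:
a = -10 (a = -5 - 5 = -10)
O = ⅓ (O = 3 + (6 + 2)/(3 - 6) = 3 + 8/(-3) = 3 + 8*(-⅓) = 3 - 8/3 = ⅓ ≈ 0.33333)
R(J) = (-10 + J)/(-2 + J) (R(J) = (J - 10)/(J - 2) = (-10 + J)/(-2 + J))
L(X) = ⅓
(-57 + L(R(1)))² = (-57 + ⅓)² = (-170/3)² = 28900/9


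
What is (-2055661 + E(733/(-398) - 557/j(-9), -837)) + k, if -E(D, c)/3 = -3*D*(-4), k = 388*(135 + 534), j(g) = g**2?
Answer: -3216233281/1791 ≈ -1.7958e+6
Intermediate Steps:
k = 259572 (k = 388*669 = 259572)
E(D, c) = -36*D (E(D, c) = -(-9)*D*(-4) = -(-9)*(-4*D) = -36*D)
(-2055661 + E(733/(-398) - 557/j(-9), -837)) + k = (-2055661 - 36*(733/(-398) - 557/((-9)**2))) + 259572 = (-2055661 - 36*(733*(-1/398) - 557/81)) + 259572 = (-2055661 - 36*(-733/398 - 557*1/81)) + 259572 = (-2055661 - 36*(-733/398 - 557/81)) + 259572 = (-2055661 - 36*(-281059/32238)) + 259572 = (-2055661 + 562118/1791) + 259572 = -3681126733/1791 + 259572 = -3216233281/1791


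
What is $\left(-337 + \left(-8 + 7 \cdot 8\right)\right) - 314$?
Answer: $-603$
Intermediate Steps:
$\left(-337 + \left(-8 + 7 \cdot 8\right)\right) - 314 = \left(-337 + \left(-8 + 56\right)\right) - 314 = \left(-337 + 48\right) - 314 = -289 - 314 = -603$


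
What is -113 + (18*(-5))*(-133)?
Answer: 11857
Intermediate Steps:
-113 + (18*(-5))*(-133) = -113 - 90*(-133) = -113 + 11970 = 11857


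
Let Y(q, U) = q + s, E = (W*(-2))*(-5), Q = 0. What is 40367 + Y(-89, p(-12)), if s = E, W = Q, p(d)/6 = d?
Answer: 40278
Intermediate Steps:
p(d) = 6*d
W = 0
E = 0 (E = (0*(-2))*(-5) = 0*(-5) = 0)
s = 0
Y(q, U) = q (Y(q, U) = q + 0 = q)
40367 + Y(-89, p(-12)) = 40367 - 89 = 40278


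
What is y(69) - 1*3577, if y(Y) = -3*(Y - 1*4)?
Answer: -3772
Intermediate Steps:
y(Y) = 12 - 3*Y (y(Y) = -3*(Y - 4) = -3*(-4 + Y) = 12 - 3*Y)
y(69) - 1*3577 = (12 - 3*69) - 1*3577 = (12 - 207) - 3577 = -195 - 3577 = -3772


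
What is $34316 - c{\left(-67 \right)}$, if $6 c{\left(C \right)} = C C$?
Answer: $\frac{201407}{6} \approx 33568.0$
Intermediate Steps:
$c{\left(C \right)} = \frac{C^{2}}{6}$ ($c{\left(C \right)} = \frac{C C}{6} = \frac{C^{2}}{6}$)
$34316 - c{\left(-67 \right)} = 34316 - \frac{\left(-67\right)^{2}}{6} = 34316 - \frac{1}{6} \cdot 4489 = 34316 - \frac{4489}{6} = \frac{201407}{6}$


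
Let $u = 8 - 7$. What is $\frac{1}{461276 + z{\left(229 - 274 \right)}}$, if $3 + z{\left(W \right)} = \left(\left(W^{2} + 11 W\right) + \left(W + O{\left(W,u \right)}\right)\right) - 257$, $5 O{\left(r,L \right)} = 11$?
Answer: $\frac{5}{2312516} \approx 2.1621 \cdot 10^{-6}$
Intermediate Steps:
$u = 1$
$O{\left(r,L \right)} = \frac{11}{5}$ ($O{\left(r,L \right)} = \frac{1}{5} \cdot 11 = \frac{11}{5}$)
$z{\left(W \right)} = - \frac{1289}{5} + W^{2} + 12 W$ ($z{\left(W \right)} = -3 - \left(\frac{1274}{5} - W^{2} - 12 W\right) = -3 + \left(- \frac{1274}{5} + W^{2} + 12 W\right) = - \frac{1289}{5} + W^{2} + 12 W$)
$\frac{1}{461276 + z{\left(229 - 274 \right)}} = \frac{1}{461276 + \left(- \frac{1289}{5} + \left(229 - 274\right)^{2} + 12 \left(229 - 274\right)\right)} = \frac{1}{461276 + \left(- \frac{1289}{5} + \left(-45\right)^{2} + 12 \left(-45\right)\right)} = \frac{1}{461276 - - \frac{6136}{5}} = \frac{1}{461276 + \frac{6136}{5}} = \frac{1}{\frac{2312516}{5}} = \frac{5}{2312516}$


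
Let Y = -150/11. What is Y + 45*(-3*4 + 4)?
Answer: -4110/11 ≈ -373.64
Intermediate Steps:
Y = -150/11 (Y = -150*1/11 = -150/11 ≈ -13.636)
Y + 45*(-3*4 + 4) = -150/11 + 45*(-3*4 + 4) = -150/11 + 45*(-12 + 4) = -150/11 + 45*(-8) = -150/11 - 360 = -4110/11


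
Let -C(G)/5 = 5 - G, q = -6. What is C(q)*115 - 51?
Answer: -6376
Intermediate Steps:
C(G) = -25 + 5*G (C(G) = -5*(5 - G) = -25 + 5*G)
C(q)*115 - 51 = (-25 + 5*(-6))*115 - 51 = (-25 - 30)*115 - 51 = -55*115 - 51 = -6325 - 51 = -6376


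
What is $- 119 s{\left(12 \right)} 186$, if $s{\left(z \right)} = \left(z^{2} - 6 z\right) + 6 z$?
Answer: $-3187296$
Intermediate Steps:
$s{\left(z \right)} = z^{2}$
$- 119 s{\left(12 \right)} 186 = - 119 \cdot 12^{2} \cdot 186 = \left(-119\right) 144 \cdot 186 = \left(-17136\right) 186 = -3187296$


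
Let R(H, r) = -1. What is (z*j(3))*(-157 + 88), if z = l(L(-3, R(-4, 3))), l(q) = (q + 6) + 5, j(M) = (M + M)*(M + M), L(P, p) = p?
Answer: -24840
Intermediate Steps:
j(M) = 4*M**2 (j(M) = (2*M)*(2*M) = 4*M**2)
l(q) = 11 + q (l(q) = (6 + q) + 5 = 11 + q)
z = 10 (z = 11 - 1 = 10)
(z*j(3))*(-157 + 88) = (10*(4*3**2))*(-157 + 88) = (10*(4*9))*(-69) = (10*36)*(-69) = 360*(-69) = -24840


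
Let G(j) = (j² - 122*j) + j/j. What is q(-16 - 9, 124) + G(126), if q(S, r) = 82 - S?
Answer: 612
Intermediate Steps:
G(j) = 1 + j² - 122*j (G(j) = (j² - 122*j) + 1 = 1 + j² - 122*j)
q(-16 - 9, 124) + G(126) = (82 - (-16 - 9)) + (1 + 126² - 122*126) = (82 - 1*(-25)) + (1 + 15876 - 15372) = (82 + 25) + 505 = 107 + 505 = 612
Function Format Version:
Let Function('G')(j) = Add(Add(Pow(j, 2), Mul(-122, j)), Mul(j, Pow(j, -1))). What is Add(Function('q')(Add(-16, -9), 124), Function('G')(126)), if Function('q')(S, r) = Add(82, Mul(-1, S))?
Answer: 612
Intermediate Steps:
Function('G')(j) = Add(1, Pow(j, 2), Mul(-122, j)) (Function('G')(j) = Add(Add(Pow(j, 2), Mul(-122, j)), 1) = Add(1, Pow(j, 2), Mul(-122, j)))
Add(Function('q')(Add(-16, -9), 124), Function('G')(126)) = Add(Add(82, Mul(-1, Add(-16, -9))), Add(1, Pow(126, 2), Mul(-122, 126))) = Add(Add(82, Mul(-1, -25)), Add(1, 15876, -15372)) = Add(Add(82, 25), 505) = Add(107, 505) = 612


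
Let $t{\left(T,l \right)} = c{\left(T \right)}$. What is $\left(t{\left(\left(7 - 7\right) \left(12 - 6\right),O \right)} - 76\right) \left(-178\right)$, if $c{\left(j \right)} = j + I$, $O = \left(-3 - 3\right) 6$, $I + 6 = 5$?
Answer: $13706$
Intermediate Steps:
$I = -1$ ($I = -6 + 5 = -1$)
$O = -36$ ($O = \left(-6\right) 6 = -36$)
$c{\left(j \right)} = -1 + j$ ($c{\left(j \right)} = j - 1 = -1 + j$)
$t{\left(T,l \right)} = -1 + T$
$\left(t{\left(\left(7 - 7\right) \left(12 - 6\right),O \right)} - 76\right) \left(-178\right) = \left(\left(-1 + \left(7 - 7\right) \left(12 - 6\right)\right) - 76\right) \left(-178\right) = \left(\left(-1 + 0 \cdot 6\right) + \left(-105 + 29\right)\right) \left(-178\right) = \left(\left(-1 + 0\right) - 76\right) \left(-178\right) = \left(-1 - 76\right) \left(-178\right) = \left(-77\right) \left(-178\right) = 13706$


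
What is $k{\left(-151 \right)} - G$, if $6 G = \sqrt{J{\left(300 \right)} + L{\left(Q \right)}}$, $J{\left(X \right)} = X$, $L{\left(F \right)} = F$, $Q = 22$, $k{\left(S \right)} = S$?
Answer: $-151 - \frac{\sqrt{322}}{6} \approx -153.99$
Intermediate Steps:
$G = \frac{\sqrt{322}}{6}$ ($G = \frac{\sqrt{300 + 22}}{6} = \frac{\sqrt{322}}{6} \approx 2.9907$)
$k{\left(-151 \right)} - G = -151 - \frac{\sqrt{322}}{6}$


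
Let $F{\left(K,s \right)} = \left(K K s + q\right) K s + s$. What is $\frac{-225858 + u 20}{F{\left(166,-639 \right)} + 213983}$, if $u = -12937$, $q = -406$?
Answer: $- \frac{242299}{933912198202} \approx -2.5945 \cdot 10^{-7}$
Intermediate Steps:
$F{\left(K,s \right)} = s + K s \left(-406 + s K^{2}\right)$ ($F{\left(K,s \right)} = \left(K K s - 406\right) K s + s = \left(K^{2} s - 406\right) K s + s = \left(s K^{2} - 406\right) K s + s = \left(-406 + s K^{2}\right) K s + s = K \left(-406 + s K^{2}\right) s + s = K s \left(-406 + s K^{2}\right) + s = s + K s \left(-406 + s K^{2}\right)$)
$\frac{-225858 + u 20}{F{\left(166,-639 \right)} + 213983} = \frac{-225858 - 258740}{- 639 \left(1 - 67396 - 639 \cdot 166^{3}\right) + 213983} = \frac{-225858 - 258740}{- 639 \left(1 - 67396 - 2922975144\right) + 213983} = - \frac{484598}{- 639 \left(1 - 67396 - 2922975144\right) + 213983} = - \frac{484598}{\left(-639\right) \left(-2923042539\right) + 213983} = - \frac{484598}{1867824182421 + 213983} = - \frac{484598}{1867824396404} = \left(-484598\right) \frac{1}{1867824396404} = - \frac{242299}{933912198202}$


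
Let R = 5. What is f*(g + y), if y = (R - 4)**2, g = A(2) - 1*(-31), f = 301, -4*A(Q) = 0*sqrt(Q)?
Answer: 9632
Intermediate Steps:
A(Q) = 0 (A(Q) = -0*sqrt(Q) = -1/4*0 = 0)
g = 31 (g = 0 - 1*(-31) = 0 + 31 = 31)
y = 1 (y = (5 - 4)**2 = 1**2 = 1)
f*(g + y) = 301*(31 + 1) = 301*32 = 9632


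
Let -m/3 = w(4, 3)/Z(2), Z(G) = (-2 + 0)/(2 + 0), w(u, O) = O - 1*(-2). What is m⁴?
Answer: 50625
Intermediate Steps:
w(u, O) = 2 + O (w(u, O) = O + 2 = 2 + O)
Z(G) = -1 (Z(G) = -2/2 = -2*½ = -1)
m = 15 (m = -3*(2 + 3)/(-1) = -15*(-1) = -3*(-5) = 15)
m⁴ = 15⁴ = 50625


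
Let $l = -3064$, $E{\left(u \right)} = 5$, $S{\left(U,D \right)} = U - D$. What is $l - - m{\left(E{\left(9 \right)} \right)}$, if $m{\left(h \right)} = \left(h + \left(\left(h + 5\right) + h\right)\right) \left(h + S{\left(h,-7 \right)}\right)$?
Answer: $-2724$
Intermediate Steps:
$m{\left(h \right)} = \left(5 + 3 h\right) \left(7 + 2 h\right)$ ($m{\left(h \right)} = \left(h + \left(\left(h + 5\right) + h\right)\right) \left(h + \left(h - -7\right)\right) = \left(h + \left(\left(5 + h\right) + h\right)\right) \left(h + \left(h + 7\right)\right) = \left(h + \left(5 + 2 h\right)\right) \left(h + \left(7 + h\right)\right) = \left(5 + 3 h\right) \left(7 + 2 h\right)$)
$l - - m{\left(E{\left(9 \right)} \right)} = -3064 - - (35 + 6 \cdot 5^{2} + 31 \cdot 5) = -3064 - - (35 + 6 \cdot 25 + 155) = -3064 - - (35 + 150 + 155) = -3064 - \left(-1\right) 340 = -3064 - -340 = -3064 + 340 = -2724$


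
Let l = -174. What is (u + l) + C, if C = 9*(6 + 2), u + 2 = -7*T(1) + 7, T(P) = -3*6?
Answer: 29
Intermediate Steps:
T(P) = -18
u = 131 (u = -2 + (-7*(-18) + 7) = -2 + (126 + 7) = -2 + 133 = 131)
C = 72 (C = 9*8 = 72)
(u + l) + C = (131 - 174) + 72 = -43 + 72 = 29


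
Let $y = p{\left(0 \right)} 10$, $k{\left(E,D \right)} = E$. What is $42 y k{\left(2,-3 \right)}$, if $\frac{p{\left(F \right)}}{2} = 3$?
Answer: $5040$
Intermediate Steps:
$p{\left(F \right)} = 6$ ($p{\left(F \right)} = 2 \cdot 3 = 6$)
$y = 60$ ($y = 6 \cdot 10 = 60$)
$42 y k{\left(2,-3 \right)} = 42 \cdot 60 \cdot 2 = 2520 \cdot 2 = 5040$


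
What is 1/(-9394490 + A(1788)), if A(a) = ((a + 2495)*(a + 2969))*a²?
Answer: 1/65135266155574 ≈ 1.5353e-14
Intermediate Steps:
A(a) = a²*(2495 + a)*(2969 + a) (A(a) = ((2495 + a)*(2969 + a))*a² = a²*(2495 + a)*(2969 + a))
1/(-9394490 + A(1788)) = 1/(-9394490 + 1788²*(7407655 + 1788² + 5464*1788)) = 1/(-9394490 + 3196944*(7407655 + 3196944 + 9769632)) = 1/(-9394490 + 3196944*20374231) = 1/(-9394490 + 65135275550064) = 1/65135266155574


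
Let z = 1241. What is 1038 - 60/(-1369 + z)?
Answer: 33231/32 ≈ 1038.5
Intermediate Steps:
1038 - 60/(-1369 + z) = 1038 - 60/(-1369 + 1241) = 1038 - 60/(-128) = 1038 - 1/128*(-60) = 1038 + 15/32 = 33231/32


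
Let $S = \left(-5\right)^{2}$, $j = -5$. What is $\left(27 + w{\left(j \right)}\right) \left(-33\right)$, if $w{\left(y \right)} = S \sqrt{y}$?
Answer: $-891 - 825 i \sqrt{5} \approx -891.0 - 1844.8 i$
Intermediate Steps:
$S = 25$
$w{\left(y \right)} = 25 \sqrt{y}$
$\left(27 + w{\left(j \right)}\right) \left(-33\right) = \left(27 + 25 \sqrt{-5}\right) \left(-33\right) = \left(27 + 25 i \sqrt{5}\right) \left(-33\right) = -891 - 825 i \sqrt{5}$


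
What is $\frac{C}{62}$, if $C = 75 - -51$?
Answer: $\frac{63}{31} \approx 2.0323$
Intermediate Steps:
$C = 126$ ($C = 75 + 51 = 126$)
$\frac{C}{62} = \frac{1}{62} \cdot 126 = \frac{63}{31}$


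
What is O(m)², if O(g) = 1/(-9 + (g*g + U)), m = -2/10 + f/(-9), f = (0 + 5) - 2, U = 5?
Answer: 50625/698896 ≈ 0.072436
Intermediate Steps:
f = 3 (f = 5 - 2 = 3)
m = -8/15 (m = -2/10 + 3/(-9) = -2*⅒ + 3*(-⅑) = -⅕ - ⅓ = -8/15 ≈ -0.53333)
O(g) = 1/(-4 + g²) (O(g) = 1/(-9 + (g*g + 5)) = 1/(-9 + (g² + 5)) = 1/(-9 + (5 + g²)) = 1/(-4 + g²))
O(m)² = (1/(-4 + (-8/15)²))² = (1/(-4 + 64/225))² = (1/(-836/225))² = (-225/836)² = 50625/698896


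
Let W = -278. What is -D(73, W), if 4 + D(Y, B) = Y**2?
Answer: -5325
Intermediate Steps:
D(Y, B) = -4 + Y**2
-D(73, W) = -(-4 + 73**2) = -(-4 + 5329) = -1*5325 = -5325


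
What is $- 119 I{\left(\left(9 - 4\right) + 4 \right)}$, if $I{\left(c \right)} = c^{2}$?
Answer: $-9639$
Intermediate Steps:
$- 119 I{\left(\left(9 - 4\right) + 4 \right)} = - 119 \left(\left(9 - 4\right) + 4\right)^{2} = - 119 \left(5 + 4\right)^{2} = - 119 \cdot 9^{2} = \left(-119\right) 81 = -9639$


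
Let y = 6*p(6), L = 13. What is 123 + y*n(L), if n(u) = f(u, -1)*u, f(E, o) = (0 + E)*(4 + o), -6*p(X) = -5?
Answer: 2658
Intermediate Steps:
p(X) = 5/6 (p(X) = -1/6*(-5) = 5/6)
f(E, o) = E*(4 + o)
y = 5 (y = 6*(5/6) = 5)
n(u) = 3*u**2 (n(u) = (u*(4 - 1))*u = (u*3)*u = (3*u)*u = 3*u**2)
123 + y*n(L) = 123 + 5*(3*13**2) = 123 + 5*(3*169) = 123 + 5*507 = 123 + 2535 = 2658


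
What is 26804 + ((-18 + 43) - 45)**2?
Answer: 27204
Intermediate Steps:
26804 + ((-18 + 43) - 45)**2 = 26804 + (25 - 45)**2 = 26804 + (-20)**2 = 26804 + 400 = 27204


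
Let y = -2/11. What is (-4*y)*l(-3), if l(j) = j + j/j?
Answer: -16/11 ≈ -1.4545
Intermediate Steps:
l(j) = 1 + j (l(j) = j + 1 = 1 + j)
y = -2/11 (y = -2*1/11 = -2/11 ≈ -0.18182)
(-4*y)*l(-3) = (-4*(-2/11))*(1 - 3) = (8/11)*(-2) = -16/11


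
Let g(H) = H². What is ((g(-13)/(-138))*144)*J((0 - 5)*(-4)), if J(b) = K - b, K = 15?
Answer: 20280/23 ≈ 881.74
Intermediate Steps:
J(b) = 15 - b
((g(-13)/(-138))*144)*J((0 - 5)*(-4)) = (((-13)²/(-138))*144)*(15 - (0 - 5)*(-4)) = ((169*(-1/138))*144)*(15 - (-5)*(-4)) = (-169/138*144)*(15 - 1*20) = -4056*(15 - 20)/23 = -4056/23*(-5) = 20280/23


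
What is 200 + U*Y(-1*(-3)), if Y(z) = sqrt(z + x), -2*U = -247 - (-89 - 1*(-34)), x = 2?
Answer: 200 + 96*sqrt(5) ≈ 414.66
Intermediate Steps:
U = 96 (U = -(-247 - (-89 - 1*(-34)))/2 = -(-247 - (-89 + 34))/2 = -(-247 - 1*(-55))/2 = -(-247 + 55)/2 = -1/2*(-192) = 96)
Y(z) = sqrt(2 + z) (Y(z) = sqrt(z + 2) = sqrt(2 + z))
200 + U*Y(-1*(-3)) = 200 + 96*sqrt(2 - 1*(-3)) = 200 + 96*sqrt(2 + 3) = 200 + 96*sqrt(5)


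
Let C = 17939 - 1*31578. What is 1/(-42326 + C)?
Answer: -1/55965 ≈ -1.7868e-5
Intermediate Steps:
C = -13639 (C = 17939 - 31578 = -13639)
1/(-42326 + C) = 1/(-42326 - 13639) = 1/(-55965) = -1/55965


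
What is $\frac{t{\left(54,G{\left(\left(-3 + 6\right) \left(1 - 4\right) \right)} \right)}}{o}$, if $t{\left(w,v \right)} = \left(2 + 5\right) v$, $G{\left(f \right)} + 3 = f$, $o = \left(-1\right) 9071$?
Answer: $\frac{84}{9071} \approx 0.0092603$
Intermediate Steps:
$o = -9071$
$G{\left(f \right)} = -3 + f$
$t{\left(w,v \right)} = 7 v$
$\frac{t{\left(54,G{\left(\left(-3 + 6\right) \left(1 - 4\right) \right)} \right)}}{o} = \frac{7 \left(-3 + \left(-3 + 6\right) \left(1 - 4\right)\right)}{-9071} = 7 \left(-3 + 3 \left(-3\right)\right) \left(- \frac{1}{9071}\right) = 7 \left(-3 - 9\right) \left(- \frac{1}{9071}\right) = 7 \left(-12\right) \left(- \frac{1}{9071}\right) = \left(-84\right) \left(- \frac{1}{9071}\right) = \frac{84}{9071}$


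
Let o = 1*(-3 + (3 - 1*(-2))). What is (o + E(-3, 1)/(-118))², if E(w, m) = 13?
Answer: 49729/13924 ≈ 3.5715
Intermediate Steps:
o = 2 (o = 1*(-3 + (3 + 2)) = 1*(-3 + 5) = 1*2 = 2)
(o + E(-3, 1)/(-118))² = (2 + 13/(-118))² = (2 + 13*(-1/118))² = (2 - 13/118)² = (223/118)² = 49729/13924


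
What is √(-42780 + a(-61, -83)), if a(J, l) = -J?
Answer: I*√42719 ≈ 206.69*I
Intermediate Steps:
√(-42780 + a(-61, -83)) = √(-42780 - 1*(-61)) = √(-42780 + 61) = √(-42719) = I*√42719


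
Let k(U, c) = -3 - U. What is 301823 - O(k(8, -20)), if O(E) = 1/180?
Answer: 54328139/180 ≈ 3.0182e+5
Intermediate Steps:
O(E) = 1/180
301823 - O(k(8, -20)) = 301823 - 1*1/180 = 301823 - 1/180 = 54328139/180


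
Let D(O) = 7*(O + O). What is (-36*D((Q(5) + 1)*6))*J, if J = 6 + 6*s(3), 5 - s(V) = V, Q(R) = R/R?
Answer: -108864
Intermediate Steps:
Q(R) = 1
s(V) = 5 - V
J = 18 (J = 6 + 6*(5 - 1*3) = 6 + 6*(5 - 3) = 6 + 6*2 = 6 + 12 = 18)
D(O) = 14*O (D(O) = 7*(2*O) = 14*O)
(-36*D((Q(5) + 1)*6))*J = -504*(1 + 1)*6*18 = -504*2*6*18 = -504*12*18 = -36*168*18 = -6048*18 = -108864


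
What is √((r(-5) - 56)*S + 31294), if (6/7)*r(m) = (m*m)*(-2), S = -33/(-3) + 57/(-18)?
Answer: √1094342/6 ≈ 174.35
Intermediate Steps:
S = 47/6 (S = -33*(-⅓) + 57*(-1/18) = 11 - 19/6 = 47/6 ≈ 7.8333)
r(m) = -7*m²/3 (r(m) = 7*((m*m)*(-2))/6 = 7*(m²*(-2))/6 = 7*(-2*m²)/6 = -7*m²/3)
√((r(-5) - 56)*S + 31294) = √((-7/3*(-5)² - 56)*(47/6) + 31294) = √((-7/3*25 - 56)*(47/6) + 31294) = √((-175/3 - 56)*(47/6) + 31294) = √(-343/3*47/6 + 31294) = √(-16121/18 + 31294) = √(547171/18) = √1094342/6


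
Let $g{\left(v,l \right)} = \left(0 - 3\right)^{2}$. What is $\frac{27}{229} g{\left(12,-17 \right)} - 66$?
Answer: $- \frac{14871}{229} \approx -64.939$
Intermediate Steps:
$g{\left(v,l \right)} = 9$ ($g{\left(v,l \right)} = \left(-3\right)^{2} = 9$)
$\frac{27}{229} g{\left(12,-17 \right)} - 66 = \frac{27}{229} \cdot 9 - 66 = \frac{243}{229} - 66 = - \frac{14871}{229}$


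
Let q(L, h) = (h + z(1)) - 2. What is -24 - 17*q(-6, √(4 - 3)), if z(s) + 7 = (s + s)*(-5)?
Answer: 282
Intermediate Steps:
z(s) = -7 - 10*s (z(s) = -7 + (s + s)*(-5) = -7 + (2*s)*(-5) = -7 - 10*s)
q(L, h) = -19 + h (q(L, h) = (h + (-7 - 10*1)) - 2 = (h + (-7 - 10)) - 2 = (h - 17) - 2 = (-17 + h) - 2 = -19 + h)
-24 - 17*q(-6, √(4 - 3)) = -24 - 17*(-19 + √(4 - 3)) = -24 - 17*(-19 + √1) = -24 - 17*(-19 + 1) = -24 - 17*(-18) = -24 + 306 = 282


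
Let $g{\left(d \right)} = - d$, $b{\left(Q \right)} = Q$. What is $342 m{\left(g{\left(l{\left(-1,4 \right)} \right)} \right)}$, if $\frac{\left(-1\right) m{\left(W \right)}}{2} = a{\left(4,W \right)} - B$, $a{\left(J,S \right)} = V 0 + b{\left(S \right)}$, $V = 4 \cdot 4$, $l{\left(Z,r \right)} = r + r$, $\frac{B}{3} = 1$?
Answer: $7524$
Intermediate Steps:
$B = 3$ ($B = 3 \cdot 1 = 3$)
$l{\left(Z,r \right)} = 2 r$
$V = 16$
$a{\left(J,S \right)} = S$ ($a{\left(J,S \right)} = 16 \cdot 0 + S = 0 + S = S$)
$m{\left(W \right)} = 6 - 2 W$ ($m{\left(W \right)} = - 2 \left(W - 3\right) = - 2 \left(-3 + W\right) = 6 - 2 W$)
$342 m{\left(g{\left(l{\left(-1,4 \right)} \right)} \right)} = 342 \left(6 - 2 \left(- 2 \cdot 4\right)\right) = 342 \left(6 - 2 \left(\left(-1\right) 8\right)\right) = 342 \left(6 - -16\right) = 342 \left(6 + 16\right) = 342 \cdot 22 = 7524$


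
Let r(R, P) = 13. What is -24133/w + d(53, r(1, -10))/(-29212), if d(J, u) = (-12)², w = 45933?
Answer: -177896887/335448699 ≈ -0.53032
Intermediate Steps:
d(J, u) = 144
-24133/w + d(53, r(1, -10))/(-29212) = -24133/45933 + 144/(-29212) = -24133*1/45933 + 144*(-1/29212) = -24133/45933 - 36/7303 = -177896887/335448699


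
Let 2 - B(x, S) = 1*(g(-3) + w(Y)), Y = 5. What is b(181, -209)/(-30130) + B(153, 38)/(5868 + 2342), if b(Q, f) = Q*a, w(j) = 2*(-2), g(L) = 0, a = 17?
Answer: -2508139/24736730 ≈ -0.10139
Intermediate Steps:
w(j) = -4
b(Q, f) = 17*Q (b(Q, f) = Q*17 = 17*Q)
B(x, S) = 6 (B(x, S) = 2 - (0 - 4) = 2 - (-4) = 2 - 1*(-4) = 2 + 4 = 6)
b(181, -209)/(-30130) + B(153, 38)/(5868 + 2342) = (17*181)/(-30130) + 6/(5868 + 2342) = 3077*(-1/30130) + 6/8210 = -3077/30130 + 6*(1/8210) = -3077/30130 + 3/4105 = -2508139/24736730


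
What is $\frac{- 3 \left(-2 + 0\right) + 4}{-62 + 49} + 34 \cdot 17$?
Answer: $\frac{7504}{13} \approx 577.23$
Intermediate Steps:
$\frac{- 3 \left(-2 + 0\right) + 4}{-62 + 49} + 34 \cdot 17 = \frac{\left(-3\right) \left(-2\right) + 4}{-13} + 578 = \left(6 + 4\right) \left(- \frac{1}{13}\right) + 578 = 10 \left(- \frac{1}{13}\right) + 578 = - \frac{10}{13} + 578 = \frac{7504}{13}$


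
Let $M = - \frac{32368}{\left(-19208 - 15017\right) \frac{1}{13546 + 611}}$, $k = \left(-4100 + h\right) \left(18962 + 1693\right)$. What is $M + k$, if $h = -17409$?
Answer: $- \frac{15204627585099}{34225} \approx -4.4426 \cdot 10^{8}$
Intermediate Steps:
$k = -444268395$ ($k = \left(-4100 - 17409\right) \left(18962 + 1693\right) = \left(-21509\right) 20655 = -444268395$)
$M = \frac{458233776}{34225}$ ($M = - \frac{32368}{\left(-34225\right) \frac{1}{14157}} = - \frac{32368}{- \frac{34225}{14157}} = \left(-32368\right) \left(- \frac{14157}{34225}\right) = \frac{458233776}{34225} \approx 13389.0$)
$M + k = \frac{458233776}{34225} - 444268395 = - \frac{15204627585099}{34225}$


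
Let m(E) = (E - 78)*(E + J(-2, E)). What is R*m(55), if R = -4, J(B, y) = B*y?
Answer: -5060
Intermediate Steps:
m(E) = -E*(-78 + E) (m(E) = (E - 78)*(E - 2*E) = (-78 + E)*(-E) = -E*(-78 + E))
R*m(55) = -220*(78 - 1*55) = -220*(78 - 55) = -220*23 = -4*1265 = -5060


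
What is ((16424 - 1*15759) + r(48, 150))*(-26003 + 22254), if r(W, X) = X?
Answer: -3055435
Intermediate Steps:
((16424 - 1*15759) + r(48, 150))*(-26003 + 22254) = ((16424 - 1*15759) + 150)*(-26003 + 22254) = ((16424 - 15759) + 150)*(-3749) = (665 + 150)*(-3749) = 815*(-3749) = -3055435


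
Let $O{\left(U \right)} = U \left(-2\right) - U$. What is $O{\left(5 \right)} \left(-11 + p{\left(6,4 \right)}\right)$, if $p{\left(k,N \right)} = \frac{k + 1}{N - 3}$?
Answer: $60$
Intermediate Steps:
$O{\left(U \right)} = - 3 U$ ($O{\left(U \right)} = - 2 U - U = - 3 U$)
$p{\left(k,N \right)} = \frac{1 + k}{-3 + N}$
$O{\left(5 \right)} \left(-11 + p{\left(6,4 \right)}\right) = \left(-3\right) 5 \left(-11 + \frac{1 + 6}{-3 + 4}\right) = - 15 \left(-11 + 1^{-1} \cdot 7\right) = - 15 \left(-11 + 1 \cdot 7\right) = - 15 \left(-11 + 7\right) = \left(-15\right) \left(-4\right) = 60$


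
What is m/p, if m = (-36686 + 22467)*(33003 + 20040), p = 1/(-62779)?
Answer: 47349078000843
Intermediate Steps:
p = -1/62779 ≈ -1.5929e-5
m = -754218417 (m = -14219*53043 = -754218417)
m/p = -754218417/(-1/62779) = -754218417*(-62779) = 47349078000843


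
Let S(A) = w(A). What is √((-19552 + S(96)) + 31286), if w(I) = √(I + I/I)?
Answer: √(11734 + √97) ≈ 108.37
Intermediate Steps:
w(I) = √(1 + I) (w(I) = √(I + 1) = √(1 + I))
S(A) = √(1 + A)
√((-19552 + S(96)) + 31286) = √((-19552 + √(1 + 96)) + 31286) = √((-19552 + √97) + 31286) = √(11734 + √97)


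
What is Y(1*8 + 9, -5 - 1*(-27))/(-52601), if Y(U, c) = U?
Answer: -17/52601 ≈ -0.00032319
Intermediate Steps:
Y(1*8 + 9, -5 - 1*(-27))/(-52601) = (1*8 + 9)/(-52601) = (8 + 9)*(-1/52601) = 17*(-1/52601) = -17/52601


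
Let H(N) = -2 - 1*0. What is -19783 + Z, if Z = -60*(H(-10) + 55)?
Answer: -22963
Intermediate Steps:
H(N) = -2 (H(N) = -2 + 0 = -2)
Z = -3180 (Z = -60*(-2 + 55) = -60*53 = -3180)
-19783 + Z = -19783 - 3180 = -22963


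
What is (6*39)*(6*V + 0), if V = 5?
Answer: 7020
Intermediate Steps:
(6*39)*(6*V + 0) = (6*39)*(6*5 + 0) = 234*(30 + 0) = 234*30 = 7020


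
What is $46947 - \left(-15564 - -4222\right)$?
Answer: $58289$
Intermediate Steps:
$46947 - \left(-15564 - -4222\right) = 46947 - \left(-15564 + 4222\right) = 46947 - -11342 = 46947 + 11342 = 58289$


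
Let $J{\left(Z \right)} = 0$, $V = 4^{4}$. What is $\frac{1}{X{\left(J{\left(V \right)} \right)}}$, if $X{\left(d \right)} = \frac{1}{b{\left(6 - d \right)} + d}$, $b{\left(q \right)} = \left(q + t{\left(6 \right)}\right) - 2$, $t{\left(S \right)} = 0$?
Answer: $4$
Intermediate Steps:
$b{\left(q \right)} = -2 + q$ ($b{\left(q \right)} = \left(q + 0\right) - 2 = q - 2 = -2 + q$)
$V = 256$
$X{\left(d \right)} = \frac{1}{4}$ ($X{\left(d \right)} = \frac{1}{\left(-2 - \left(-6 + d\right)\right) + d} = \frac{1}{\left(4 - d\right) + d} = \frac{1}{4}$)
$\frac{1}{X{\left(J{\left(V \right)} \right)}} = \frac{1}{\frac{1}{4}} = 4$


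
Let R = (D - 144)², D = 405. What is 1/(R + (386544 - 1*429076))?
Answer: 1/25589 ≈ 3.9079e-5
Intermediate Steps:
R = 68121 (R = (405 - 144)² = 261² = 68121)
1/(R + (386544 - 1*429076)) = 1/(68121 + (386544 - 1*429076)) = 1/(68121 + (386544 - 429076)) = 1/(68121 - 42532) = 1/25589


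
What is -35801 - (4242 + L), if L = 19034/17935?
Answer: -718190239/17935 ≈ -40044.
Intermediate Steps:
L = 19034/17935 (L = 19034*(1/17935) = 19034/17935 ≈ 1.0613)
-35801 - (4242 + L) = -35801 - (4242 + 19034/17935) = -35801 - 1*76099304/17935 = -35801 - 76099304/17935 = -718190239/17935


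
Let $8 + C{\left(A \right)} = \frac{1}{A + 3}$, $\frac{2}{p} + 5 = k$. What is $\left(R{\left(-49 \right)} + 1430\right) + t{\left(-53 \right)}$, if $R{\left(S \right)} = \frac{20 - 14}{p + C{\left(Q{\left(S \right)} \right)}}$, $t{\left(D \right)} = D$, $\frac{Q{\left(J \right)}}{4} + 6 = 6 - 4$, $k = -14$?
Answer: $\frac{2781435}{2021} \approx 1376.3$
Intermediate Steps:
$p = - \frac{2}{19}$ ($p = \frac{2}{-5 - 14} = \frac{2}{-19} = 2 \left(- \frac{1}{19}\right) = - \frac{2}{19} \approx -0.10526$)
$Q{\left(J \right)} = -16$ ($Q{\left(J \right)} = -24 + 4 \left(6 - 4\right) = -24 + 4 \cdot 2 = -24 + 8 = -16$)
$C{\left(A \right)} = -8 + \frac{1}{3 + A}$ ($C{\left(A \right)} = -8 + \frac{1}{A + 3} = -8 + \frac{1}{3 + A}$)
$R{\left(S \right)} = - \frac{1482}{2021}$ ($R{\left(S \right)} = \frac{20 - 14}{- \frac{2}{19} + \frac{-23 - -128}{3 - 16}} = \frac{6}{- \frac{2}{19} + \frac{-23 + 128}{-13}} = \frac{6}{- \frac{2}{19} - \frac{105}{13}} = \frac{6}{- \frac{2021}{247}} = 6 \left(- \frac{247}{2021}\right) = - \frac{1482}{2021}$)
$\left(R{\left(-49 \right)} + 1430\right) + t{\left(-53 \right)} = \left(- \frac{1482}{2021} + 1430\right) - 53 = \frac{2888548}{2021} - 53 = \frac{2781435}{2021}$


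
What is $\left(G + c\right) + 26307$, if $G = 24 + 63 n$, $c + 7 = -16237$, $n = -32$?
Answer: $8071$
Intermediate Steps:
$c = -16244$ ($c = -7 - 16237 = -16244$)
$G = -1992$ ($G = 24 + 63 \left(-32\right) = 24 - 2016 = -1992$)
$\left(G + c\right) + 26307 = \left(-1992 - 16244\right) + 26307 = -18236 + 26307 = 8071$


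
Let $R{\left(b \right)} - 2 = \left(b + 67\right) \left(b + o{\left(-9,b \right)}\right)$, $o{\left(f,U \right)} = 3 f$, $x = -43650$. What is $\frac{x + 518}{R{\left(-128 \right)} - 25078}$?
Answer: $\frac{1052}{381} \approx 2.7612$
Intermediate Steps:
$R{\left(b \right)} = 2 + \left(-27 + b\right) \left(67 + b\right)$ ($R{\left(b \right)} = 2 + \left(b + 67\right) \left(b + 3 \left(-9\right)\right) = 2 + \left(67 + b\right) \left(b - 27\right) = 2 + \left(67 + b\right) \left(-27 + b\right) = 2 + \left(-27 + b\right) \left(67 + b\right)$)
$\frac{x + 518}{R{\left(-128 \right)} - 25078} = \frac{-43650 + 518}{\left(-1807 + \left(-128\right)^{2} + 40 \left(-128\right)\right) - 25078} = - \frac{43132}{\left(-1807 + 16384 - 5120\right) - 25078} = - \frac{43132}{9457 - 25078} = - \frac{43132}{-15621} = \left(-43132\right) \left(- \frac{1}{15621}\right) = \frac{1052}{381}$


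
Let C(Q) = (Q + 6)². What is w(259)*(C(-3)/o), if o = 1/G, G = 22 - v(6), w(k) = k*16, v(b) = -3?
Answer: 932400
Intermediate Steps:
w(k) = 16*k
G = 25 (G = 22 - 1*(-3) = 22 + 3 = 25)
C(Q) = (6 + Q)²
o = 1/25 ≈ 0.040000
w(259)*(C(-3)/o) = (16*259)*((6 - 3)²/(1/25)) = 4144*(3²*25) = 4144*(9*25) = 4144*225 = 932400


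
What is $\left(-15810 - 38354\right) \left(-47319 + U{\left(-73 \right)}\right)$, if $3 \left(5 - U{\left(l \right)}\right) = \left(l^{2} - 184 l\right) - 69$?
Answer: $\frac{8700579976}{3} \approx 2.9002 \cdot 10^{9}$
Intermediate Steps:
$U{\left(l \right)} = 28 - \frac{l^{2}}{3} + \frac{184 l}{3}$ ($U{\left(l \right)} = 5 - \frac{\left(l^{2} - 184 l\right) - 69}{3} = 5 - \frac{-69 + l^{2} - 184 l}{3} = 5 + \left(23 - \frac{l^{2}}{3} + \frac{184 l}{3}\right) = 28 - \frac{l^{2}}{3} + \frac{184 l}{3}$)
$\left(-15810 - 38354\right) \left(-47319 + U{\left(-73 \right)}\right) = \left(-15810 - 38354\right) \left(-47319 + \left(28 - \frac{\left(-73\right)^{2}}{3} + \frac{184}{3} \left(-73\right)\right)\right) = - 54164 \left(-47319 - \frac{18677}{3}\right) = \left(-54164\right) \left(- \frac{160634}{3}\right) = \frac{8700579976}{3}$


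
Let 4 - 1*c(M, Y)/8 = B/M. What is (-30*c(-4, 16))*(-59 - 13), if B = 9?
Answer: 108000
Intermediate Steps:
c(M, Y) = 32 - 72/M
(-30*c(-4, 16))*(-59 - 13) = (-30*(32 - 72/(-4)))*(-59 - 13) = -30*(32 - 72*(-¼))*(-72) = -30*(32 + 18)*(-72) = -30*50*(-72) = -1500*(-72) = 108000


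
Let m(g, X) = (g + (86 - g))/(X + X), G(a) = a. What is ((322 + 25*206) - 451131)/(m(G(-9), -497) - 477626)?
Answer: 221492523/237380165 ≈ 0.93307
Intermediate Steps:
m(g, X) = 43/X (m(g, X) = 86/((2*X)) = 86*(1/(2*X)) = 43/X)
((322 + 25*206) - 451131)/(m(G(-9), -497) - 477626) = ((322 + 25*206) - 451131)/(43/(-497) - 477626) = ((322 + 5150) - 451131)/(43*(-1/497) - 477626) = (5472 - 451131)/(-43/497 - 477626) = -445659/(-237380165/497) = -445659*(-497/237380165) = 221492523/237380165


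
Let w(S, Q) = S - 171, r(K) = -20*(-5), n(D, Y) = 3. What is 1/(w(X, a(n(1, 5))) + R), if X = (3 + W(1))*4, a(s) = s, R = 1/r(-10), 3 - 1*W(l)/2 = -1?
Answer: -100/12699 ≈ -0.0078746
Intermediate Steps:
W(l) = 8 (W(l) = 6 - 2*(-1) = 6 + 2 = 8)
r(K) = 100
R = 1/100 ≈ 0.010000
X = 44 (X = (3 + 8)*4 = 11*4 = 44)
w(S, Q) = -171 + S
1/(w(X, a(n(1, 5))) + R) = 1/((-171 + 44) + 1/100) = 1/(-127 + 1/100) = 1/(-12699/100) = -100/12699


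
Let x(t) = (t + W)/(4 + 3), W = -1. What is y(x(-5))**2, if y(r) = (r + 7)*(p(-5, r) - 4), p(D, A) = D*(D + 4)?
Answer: 1849/49 ≈ 37.735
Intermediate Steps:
x(t) = -1/7 + t/7 (x(t) = (t - 1)/(4 + 3) = (-1 + t)/7 = (-1 + t)*(1/7) = -1/7 + t/7)
p(D, A) = D*(4 + D)
y(r) = 7 + r (y(r) = (r + 7)*(-5*(4 - 5) - 4) = (7 + r)*(-5*(-1) - 4) = (7 + r)*(5 - 4) = (7 + r)*1 = 7 + r)
y(x(-5))**2 = (7 + (-1/7 + (1/7)*(-5)))**2 = (7 + (-1/7 - 5/7))**2 = (7 - 6/7)**2 = (43/7)**2 = 1849/49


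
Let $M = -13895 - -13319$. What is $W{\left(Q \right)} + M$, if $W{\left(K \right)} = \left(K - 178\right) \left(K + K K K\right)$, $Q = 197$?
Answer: $145265254$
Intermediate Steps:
$M = -576$ ($M = -13895 + 13319 = -576$)
$W{\left(K \right)} = \left(-178 + K\right) \left(K + K^{3}\right)$ ($W{\left(K \right)} = \left(-178 + K\right) \left(K + K K^{2}\right) = \left(-178 + K\right) \left(K + K^{3}\right)$)
$W{\left(Q \right)} + M = 197 \left(-178 + 197 + 197^{3} - 178 \cdot 197^{2}\right) - 576 = 197 \left(-178 + 197 + 7645373 - 6908002\right) - 576 = 197 \cdot 737390 - 576 = 145265830 - 576 = 145265254$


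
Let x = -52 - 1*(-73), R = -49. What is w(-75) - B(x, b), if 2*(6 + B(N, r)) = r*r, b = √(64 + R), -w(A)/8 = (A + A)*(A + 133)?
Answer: 139197/2 ≈ 69599.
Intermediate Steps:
w(A) = -16*A*(133 + A) (w(A) = -8*(A + A)*(A + 133) = -8*2*A*(133 + A) = -16*A*(133 + A))
b = √15 (b = √(64 - 49) = √15 ≈ 3.8730)
x = 21 (x = -52 + 73 = 21)
B(N, r) = -6 + r²/2 (B(N, r) = -6 + (r*r)/2 = -6 + r²/2)
w(-75) - B(x, b) = -16*(-75)*(133 - 75) - (-6 + (√15)²/2) = -16*(-75)*58 - (-6 + (½)*15) = 69600 - (-6 + 15/2) = 69600 - 1*3/2 = 69600 - 3/2 = 139197/2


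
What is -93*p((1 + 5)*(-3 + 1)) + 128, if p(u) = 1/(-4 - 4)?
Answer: 1117/8 ≈ 139.63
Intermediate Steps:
p(u) = -⅛ (p(u) = 1/(-8) = -⅛)
-93*p((1 + 5)*(-3 + 1)) + 128 = -93*(-⅛) + 128 = 93/8 + 128 = 1117/8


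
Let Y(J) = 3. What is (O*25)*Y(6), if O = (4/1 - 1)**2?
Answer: 675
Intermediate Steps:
O = 9 (O = (4*1 - 1)**2 = (4 - 1)**2 = 3**2 = 9)
(O*25)*Y(6) = (9*25)*3 = 225*3 = 675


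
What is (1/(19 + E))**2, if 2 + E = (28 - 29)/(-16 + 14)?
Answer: 4/1225 ≈ 0.0032653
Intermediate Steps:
E = -3/2 (E = -2 + (28 - 29)/(-16 + 14) = -2 - 1/(-2) = -2 - 1*(-1/2) = -2 + 1/2 = -3/2 ≈ -1.5000)
(1/(19 + E))**2 = (1/(19 - 3/2))**2 = (1/(35/2))**2 = (2/35)**2 = 4/1225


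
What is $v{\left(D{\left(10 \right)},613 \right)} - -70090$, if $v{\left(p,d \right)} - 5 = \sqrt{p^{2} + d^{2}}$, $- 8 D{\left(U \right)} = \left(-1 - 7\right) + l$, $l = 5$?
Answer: $70095 + \frac{5 \sqrt{961969}}{8} \approx 70708.0$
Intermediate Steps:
$D{\left(U \right)} = \frac{3}{8}$ ($D{\left(U \right)} = - \frac{\left(-1 - 7\right) + 5}{8} = - \frac{-8 + 5}{8} = \left(- \frac{1}{8}\right) \left(-3\right) = \frac{3}{8}$)
$v{\left(p,d \right)} = 5 + \sqrt{d^{2} + p^{2}}$ ($v{\left(p,d \right)} = 5 + \sqrt{p^{2} + d^{2}} = 5 + \sqrt{d^{2} + p^{2}}$)
$v{\left(D{\left(10 \right)},613 \right)} - -70090 = \left(5 + \sqrt{613^{2} + \left(\frac{3}{8}\right)^{2}}\right) - -70090 = \left(5 + \sqrt{375769 + \frac{9}{64}}\right) + 70090 = \left(5 + \sqrt{\frac{24049225}{64}}\right) + 70090 = \left(5 + \frac{5 \sqrt{961969}}{8}\right) + 70090 = 70095 + \frac{5 \sqrt{961969}}{8}$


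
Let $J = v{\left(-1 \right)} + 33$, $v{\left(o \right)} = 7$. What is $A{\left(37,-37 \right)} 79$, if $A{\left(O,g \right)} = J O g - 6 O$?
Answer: $-4343578$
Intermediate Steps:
$J = 40$ ($J = 7 + 33 = 40$)
$A{\left(O,g \right)} = - 6 O + 40 O g$ ($A{\left(O,g \right)} = 40 O g - 6 O = - 6 O + 40 O g$)
$A{\left(37,-37 \right)} 79 = 2 \cdot 37 \left(-3 + 20 \left(-37\right)\right) 79 = 2 \cdot 37 \left(-3 - 740\right) 79 = 2 \cdot 37 \left(-743\right) 79 = \left(-54982\right) 79 = -4343578$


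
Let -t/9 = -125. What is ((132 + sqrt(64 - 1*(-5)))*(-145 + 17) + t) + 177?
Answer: -15594 - 128*sqrt(69) ≈ -16657.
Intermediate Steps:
t = 1125 (t = -9*(-125) = 1125)
((132 + sqrt(64 - 1*(-5)))*(-145 + 17) + t) + 177 = ((132 + sqrt(64 - 1*(-5)))*(-145 + 17) + 1125) + 177 = ((132 + sqrt(64 + 5))*(-128) + 1125) + 177 = ((132 + sqrt(69))*(-128) + 1125) + 177 = ((-16896 - 128*sqrt(69)) + 1125) + 177 = (-15771 - 128*sqrt(69)) + 177 = -15594 - 128*sqrt(69)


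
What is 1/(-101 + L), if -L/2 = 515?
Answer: -1/1131 ≈ -0.00088417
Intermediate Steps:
L = -1030 (L = -2*515 = -1030)
1/(-101 + L) = 1/(-101 - 1030) = 1/(-1131) = -1/1131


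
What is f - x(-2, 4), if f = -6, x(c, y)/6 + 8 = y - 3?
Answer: 36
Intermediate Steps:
x(c, y) = -66 + 6*y (x(c, y) = -48 + 6*(y - 3) = -48 + 6*(-3 + y) = -48 + (-18 + 6*y) = -66 + 6*y)
f - x(-2, 4) = -6 - (-66 + 6*4) = -6 - (-66 + 24) = -6 - 1*(-42) = -6 + 42 = 36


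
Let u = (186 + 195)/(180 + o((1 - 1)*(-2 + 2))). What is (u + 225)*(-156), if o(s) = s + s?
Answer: -177151/5 ≈ -35430.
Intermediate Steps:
o(s) = 2*s
u = 127/60 (u = (186 + 195)/(180 + 2*((1 - 1)*(-2 + 2))) = 381/(180 + 2*(0*0)) = 381/(180 + 2*0) = 381/(180 + 0) = 381/180 = 381*(1/180) = 127/60 ≈ 2.1167)
(u + 225)*(-156) = (127/60 + 225)*(-156) = (13627/60)*(-156) = -177151/5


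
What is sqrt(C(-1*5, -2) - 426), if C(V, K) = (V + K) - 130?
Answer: I*sqrt(563) ≈ 23.728*I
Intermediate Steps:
C(V, K) = -130 + K + V (C(V, K) = (K + V) - 130 = -130 + K + V)
sqrt(C(-1*5, -2) - 426) = sqrt((-130 - 2 - 1*5) - 426) = sqrt((-130 - 2 - 5) - 426) = sqrt(-137 - 426) = sqrt(-563) = I*sqrt(563)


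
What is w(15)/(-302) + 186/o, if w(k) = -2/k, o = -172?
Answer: -210559/194790 ≈ -1.0810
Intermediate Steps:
w(15)/(-302) + 186/o = -2/15/(-302) + 186/(-172) = -2*1/15*(-1/302) + 186*(-1/172) = -2/15*(-1/302) - 93/86 = 1/2265 - 93/86 = -210559/194790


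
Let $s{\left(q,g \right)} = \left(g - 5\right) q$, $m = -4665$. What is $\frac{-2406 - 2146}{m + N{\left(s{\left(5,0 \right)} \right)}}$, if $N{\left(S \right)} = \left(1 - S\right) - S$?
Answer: $\frac{2276}{2307} \approx 0.98656$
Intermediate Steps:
$s{\left(q,g \right)} = q \left(-5 + g\right)$ ($s{\left(q,g \right)} = \left(-5 + g\right) q = q \left(-5 + g\right)$)
$N{\left(S \right)} = 1 - 2 S$
$\frac{-2406 - 2146}{m + N{\left(s{\left(5,0 \right)} \right)}} = \frac{-2406 - 2146}{-4665 - \left(-1 + 2 \cdot 5 \left(-5 + 0\right)\right)} = - \frac{4552}{-4665 - \left(-1 + 2 \cdot 5 \left(-5\right)\right)} = - \frac{4552}{-4665 + \left(1 - -50\right)} = - \frac{4552}{-4665 + \left(1 + 50\right)} = - \frac{4552}{-4665 + 51} = - \frac{4552}{-4614} = \left(-4552\right) \left(- \frac{1}{4614}\right) = \frac{2276}{2307}$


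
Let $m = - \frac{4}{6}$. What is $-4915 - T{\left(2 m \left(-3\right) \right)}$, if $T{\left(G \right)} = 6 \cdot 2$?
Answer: $-4927$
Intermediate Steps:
$m = - \frac{2}{3}$ ($m = \left(-4\right) \frac{1}{6} = - \frac{2}{3} \approx -0.66667$)
$T{\left(G \right)} = 12$
$-4915 - T{\left(2 m \left(-3\right) \right)} = -4915 - 12 = -4927$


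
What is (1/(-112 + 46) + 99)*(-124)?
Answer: -405046/33 ≈ -12274.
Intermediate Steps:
(1/(-112 + 46) + 99)*(-124) = (1/(-66) + 99)*(-124) = (-1/66 + 99)*(-124) = (6533/66)*(-124) = -405046/33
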